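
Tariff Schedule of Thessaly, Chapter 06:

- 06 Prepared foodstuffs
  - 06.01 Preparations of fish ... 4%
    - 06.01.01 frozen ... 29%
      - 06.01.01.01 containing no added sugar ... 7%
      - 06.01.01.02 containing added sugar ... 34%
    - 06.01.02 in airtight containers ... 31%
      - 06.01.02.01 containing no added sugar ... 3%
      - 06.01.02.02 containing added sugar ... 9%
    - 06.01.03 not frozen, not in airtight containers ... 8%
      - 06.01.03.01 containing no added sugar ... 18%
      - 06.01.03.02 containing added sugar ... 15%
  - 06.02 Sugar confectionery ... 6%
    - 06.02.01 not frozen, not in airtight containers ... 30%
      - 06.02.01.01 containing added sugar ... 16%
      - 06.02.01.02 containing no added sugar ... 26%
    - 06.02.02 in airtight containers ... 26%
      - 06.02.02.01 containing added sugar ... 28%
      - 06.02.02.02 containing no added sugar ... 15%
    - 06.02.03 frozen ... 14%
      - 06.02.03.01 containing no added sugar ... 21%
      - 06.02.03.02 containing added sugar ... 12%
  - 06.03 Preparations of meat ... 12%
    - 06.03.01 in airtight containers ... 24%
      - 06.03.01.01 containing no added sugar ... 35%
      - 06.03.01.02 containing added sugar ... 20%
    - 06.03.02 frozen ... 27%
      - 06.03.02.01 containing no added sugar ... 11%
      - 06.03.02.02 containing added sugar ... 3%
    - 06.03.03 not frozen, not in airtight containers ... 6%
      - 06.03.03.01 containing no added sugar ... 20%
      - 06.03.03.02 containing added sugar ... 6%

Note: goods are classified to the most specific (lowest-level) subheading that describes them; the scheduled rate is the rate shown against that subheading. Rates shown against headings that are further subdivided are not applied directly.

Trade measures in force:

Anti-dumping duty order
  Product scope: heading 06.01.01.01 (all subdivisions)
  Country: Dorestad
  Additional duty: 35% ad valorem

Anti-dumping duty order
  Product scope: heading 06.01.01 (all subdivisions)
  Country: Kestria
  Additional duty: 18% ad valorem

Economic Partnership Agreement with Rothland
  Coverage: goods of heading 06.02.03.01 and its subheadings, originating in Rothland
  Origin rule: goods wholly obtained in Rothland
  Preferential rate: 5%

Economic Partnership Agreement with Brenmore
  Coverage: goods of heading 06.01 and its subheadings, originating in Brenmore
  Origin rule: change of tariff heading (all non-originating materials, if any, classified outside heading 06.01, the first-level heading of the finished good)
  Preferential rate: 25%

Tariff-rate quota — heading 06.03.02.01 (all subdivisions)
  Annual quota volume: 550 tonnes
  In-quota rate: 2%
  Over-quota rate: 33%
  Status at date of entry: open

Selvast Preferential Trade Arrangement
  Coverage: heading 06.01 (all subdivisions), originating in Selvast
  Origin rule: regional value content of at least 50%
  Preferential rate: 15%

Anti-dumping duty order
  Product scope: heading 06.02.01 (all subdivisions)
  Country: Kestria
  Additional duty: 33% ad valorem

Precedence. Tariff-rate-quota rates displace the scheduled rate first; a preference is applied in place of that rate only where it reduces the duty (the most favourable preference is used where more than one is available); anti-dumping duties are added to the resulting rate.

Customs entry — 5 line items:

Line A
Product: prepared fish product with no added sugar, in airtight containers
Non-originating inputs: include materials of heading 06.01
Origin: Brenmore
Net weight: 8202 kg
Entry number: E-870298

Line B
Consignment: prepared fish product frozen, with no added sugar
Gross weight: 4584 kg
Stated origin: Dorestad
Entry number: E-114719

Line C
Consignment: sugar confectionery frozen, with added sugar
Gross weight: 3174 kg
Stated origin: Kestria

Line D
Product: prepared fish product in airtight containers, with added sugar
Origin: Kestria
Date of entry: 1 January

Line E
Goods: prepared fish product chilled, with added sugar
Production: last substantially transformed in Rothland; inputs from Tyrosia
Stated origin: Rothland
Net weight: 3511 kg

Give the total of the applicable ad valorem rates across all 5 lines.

Line A: prepared fish product → 06.01; in airtight containers → 06.01.02; with no added sugar → 06.01.02.01. Scheduled 3%. Brenmore agreement on 06.01: CTH not met. → 3%.
Line B: prepared fish product → 06.01; frozen → 06.01.01; with no added sugar → 06.01.01.01. Scheduled 7%. anti-dumping (Dorestad, 06.01.01.01): +35%; total 7% + 35% = 42%. → 42%.
Line C: sugar confectionery → 06.02; frozen → 06.02.03; with added sugar → 06.02.03.02. Scheduled 12%. No special measure applies. → 12%.
Line D: prepared fish product → 06.01; in airtight containers → 06.01.02; with added sugar → 06.01.02.02. Scheduled 9%. No special measure applies. → 9%.
Line E: prepared fish product → 06.01; chilled → 06.01.03; with added sugar → 06.01.03.02. Scheduled 15%. Rothland agreement on 06.02.03.01: 06.01.03.02 not covered. → 15%.
Sum: 3% + 42% + 12% + 9% + 15% = 81%.

81%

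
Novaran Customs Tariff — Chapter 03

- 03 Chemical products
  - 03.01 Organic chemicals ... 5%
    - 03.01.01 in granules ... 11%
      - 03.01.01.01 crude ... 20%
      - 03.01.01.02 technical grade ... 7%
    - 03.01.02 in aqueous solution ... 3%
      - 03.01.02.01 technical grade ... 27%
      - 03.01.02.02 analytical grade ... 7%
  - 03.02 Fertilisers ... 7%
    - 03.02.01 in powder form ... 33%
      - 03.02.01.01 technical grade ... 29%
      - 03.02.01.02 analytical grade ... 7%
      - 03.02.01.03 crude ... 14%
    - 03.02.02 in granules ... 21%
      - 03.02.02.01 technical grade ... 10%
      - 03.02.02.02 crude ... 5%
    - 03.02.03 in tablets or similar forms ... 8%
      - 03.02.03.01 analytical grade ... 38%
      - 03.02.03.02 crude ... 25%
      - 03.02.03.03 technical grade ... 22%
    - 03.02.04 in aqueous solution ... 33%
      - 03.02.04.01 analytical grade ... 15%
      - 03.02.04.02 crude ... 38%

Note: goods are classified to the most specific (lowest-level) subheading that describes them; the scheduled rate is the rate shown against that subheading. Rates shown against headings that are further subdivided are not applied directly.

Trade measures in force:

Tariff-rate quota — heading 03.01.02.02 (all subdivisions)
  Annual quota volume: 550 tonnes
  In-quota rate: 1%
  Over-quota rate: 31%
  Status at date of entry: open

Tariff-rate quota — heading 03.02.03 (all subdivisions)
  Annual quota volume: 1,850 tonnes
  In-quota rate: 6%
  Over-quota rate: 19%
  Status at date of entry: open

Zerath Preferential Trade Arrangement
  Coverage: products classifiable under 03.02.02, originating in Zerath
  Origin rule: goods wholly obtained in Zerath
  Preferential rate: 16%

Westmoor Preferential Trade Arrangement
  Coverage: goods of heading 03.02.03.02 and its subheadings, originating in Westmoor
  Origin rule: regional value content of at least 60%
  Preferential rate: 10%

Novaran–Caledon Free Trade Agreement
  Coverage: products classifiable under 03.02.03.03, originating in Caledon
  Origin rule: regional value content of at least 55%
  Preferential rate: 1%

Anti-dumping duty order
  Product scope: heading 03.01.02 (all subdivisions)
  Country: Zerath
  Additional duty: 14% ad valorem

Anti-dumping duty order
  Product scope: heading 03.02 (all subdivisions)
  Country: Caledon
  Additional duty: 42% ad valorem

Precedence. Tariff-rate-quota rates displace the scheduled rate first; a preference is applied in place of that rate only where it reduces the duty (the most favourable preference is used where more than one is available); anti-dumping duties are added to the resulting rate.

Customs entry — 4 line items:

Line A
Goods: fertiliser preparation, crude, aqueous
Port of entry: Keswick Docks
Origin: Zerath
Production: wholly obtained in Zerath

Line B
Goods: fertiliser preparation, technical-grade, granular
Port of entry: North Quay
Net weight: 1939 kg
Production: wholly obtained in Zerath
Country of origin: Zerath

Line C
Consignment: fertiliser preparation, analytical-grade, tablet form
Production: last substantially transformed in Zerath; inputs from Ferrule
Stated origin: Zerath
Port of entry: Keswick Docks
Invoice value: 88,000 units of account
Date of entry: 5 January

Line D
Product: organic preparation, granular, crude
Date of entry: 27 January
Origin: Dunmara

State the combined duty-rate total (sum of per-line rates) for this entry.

Line A: fertiliser → 03.02; aqueous → 03.02.04; crude → 03.02.04.02. Scheduled 38%. Zerath agreement on 03.02.02: 03.02.04.02 not covered. → 38%.
Line B: fertiliser → 03.02; granular → 03.02.02; technical-grade → 03.02.02.01. Scheduled 10%. Zerath agreement on 03.02.02: wholly obtained → 16% available; preference 16% not lower than 10% → no reduction. → 10%.
Line C: fertiliser → 03.02; tablet form → 03.02.03; analytical-grade → 03.02.03.01. Scheduled 38%. quota on 03.02.03 open → in-quota 6%; Zerath agreement on 03.02.02: 03.02.03.01 not covered. → 6%.
Line D: organic → 03.01; granular → 03.01.01; crude → 03.01.01.01. Scheduled 20%. No special measure applies. → 20%.
Sum: 38% + 10% + 6% + 20% = 74%.

74%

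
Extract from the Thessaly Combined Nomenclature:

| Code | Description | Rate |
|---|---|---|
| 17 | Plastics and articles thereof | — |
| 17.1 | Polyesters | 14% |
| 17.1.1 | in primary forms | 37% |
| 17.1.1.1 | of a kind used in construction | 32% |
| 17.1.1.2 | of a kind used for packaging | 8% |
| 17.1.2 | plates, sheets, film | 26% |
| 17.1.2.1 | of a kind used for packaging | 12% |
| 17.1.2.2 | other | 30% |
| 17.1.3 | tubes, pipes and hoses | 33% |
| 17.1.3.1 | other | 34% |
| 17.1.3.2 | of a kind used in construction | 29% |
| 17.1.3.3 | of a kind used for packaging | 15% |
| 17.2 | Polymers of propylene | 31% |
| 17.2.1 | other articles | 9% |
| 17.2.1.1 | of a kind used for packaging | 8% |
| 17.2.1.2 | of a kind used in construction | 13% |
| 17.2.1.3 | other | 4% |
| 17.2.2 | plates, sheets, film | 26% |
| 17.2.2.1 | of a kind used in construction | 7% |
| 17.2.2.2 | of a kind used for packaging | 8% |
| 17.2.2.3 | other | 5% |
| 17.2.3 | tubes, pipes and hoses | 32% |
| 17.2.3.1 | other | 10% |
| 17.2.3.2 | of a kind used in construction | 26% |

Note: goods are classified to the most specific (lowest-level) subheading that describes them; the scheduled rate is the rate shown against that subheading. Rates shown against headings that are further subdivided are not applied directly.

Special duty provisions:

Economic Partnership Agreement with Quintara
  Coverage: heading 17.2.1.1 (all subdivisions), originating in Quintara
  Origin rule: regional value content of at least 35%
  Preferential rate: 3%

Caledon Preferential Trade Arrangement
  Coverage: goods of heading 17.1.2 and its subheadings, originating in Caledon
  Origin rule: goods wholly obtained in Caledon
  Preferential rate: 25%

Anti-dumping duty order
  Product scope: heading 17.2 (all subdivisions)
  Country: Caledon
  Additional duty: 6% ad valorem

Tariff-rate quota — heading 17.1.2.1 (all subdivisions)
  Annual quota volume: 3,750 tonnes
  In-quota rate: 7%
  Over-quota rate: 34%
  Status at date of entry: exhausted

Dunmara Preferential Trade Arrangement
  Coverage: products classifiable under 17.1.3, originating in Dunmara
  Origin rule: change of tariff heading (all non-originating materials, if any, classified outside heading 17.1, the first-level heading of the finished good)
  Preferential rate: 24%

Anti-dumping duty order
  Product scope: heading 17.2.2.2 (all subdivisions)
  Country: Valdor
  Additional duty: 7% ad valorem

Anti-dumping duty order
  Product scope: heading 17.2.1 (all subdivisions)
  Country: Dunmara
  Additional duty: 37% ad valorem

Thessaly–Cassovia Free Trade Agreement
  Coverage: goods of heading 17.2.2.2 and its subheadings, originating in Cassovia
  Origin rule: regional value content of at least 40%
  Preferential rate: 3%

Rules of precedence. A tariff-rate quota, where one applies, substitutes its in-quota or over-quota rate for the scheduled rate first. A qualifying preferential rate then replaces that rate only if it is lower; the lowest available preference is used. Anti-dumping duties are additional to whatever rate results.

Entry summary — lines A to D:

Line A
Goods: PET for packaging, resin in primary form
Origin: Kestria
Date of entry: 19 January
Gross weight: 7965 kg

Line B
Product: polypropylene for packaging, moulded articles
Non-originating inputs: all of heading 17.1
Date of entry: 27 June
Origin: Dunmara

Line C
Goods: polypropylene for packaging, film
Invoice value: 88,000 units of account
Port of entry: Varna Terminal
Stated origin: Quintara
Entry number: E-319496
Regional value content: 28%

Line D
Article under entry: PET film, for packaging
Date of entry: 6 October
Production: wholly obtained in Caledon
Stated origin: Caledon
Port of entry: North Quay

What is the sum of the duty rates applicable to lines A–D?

86%

Line A: PET → 17.1; resin in primary form → 17.1.1; for packaging → 17.1.1.2. Scheduled 8%. No special measure applies. → 8%.
Line B: polypropylene → 17.2; moulded articles → 17.2.1; for packaging → 17.2.1.1. Scheduled 8%. Dunmara agreement on 17.1.3: 17.2.1.1 not covered; anti-dumping (Dunmara, 17.2.1): +37%; total 8% + 37% = 45%. → 45%.
Line C: polypropylene → 17.2; film → 17.2.2; for packaging → 17.2.2.2. Scheduled 8%. Quintara agreement on 17.2.1.1: 17.2.2.2 not covered. → 8%.
Line D: PET → 17.1; film → 17.1.2; for packaging → 17.1.2.1. Scheduled 12%. quota on 17.1.2.1 exhausted → over-quota 34%; Caledon agreement on 17.1.2: wholly obtained → 25% available; preferential 25%. → 25%.
Sum: 8% + 45% + 8% + 25% = 86%.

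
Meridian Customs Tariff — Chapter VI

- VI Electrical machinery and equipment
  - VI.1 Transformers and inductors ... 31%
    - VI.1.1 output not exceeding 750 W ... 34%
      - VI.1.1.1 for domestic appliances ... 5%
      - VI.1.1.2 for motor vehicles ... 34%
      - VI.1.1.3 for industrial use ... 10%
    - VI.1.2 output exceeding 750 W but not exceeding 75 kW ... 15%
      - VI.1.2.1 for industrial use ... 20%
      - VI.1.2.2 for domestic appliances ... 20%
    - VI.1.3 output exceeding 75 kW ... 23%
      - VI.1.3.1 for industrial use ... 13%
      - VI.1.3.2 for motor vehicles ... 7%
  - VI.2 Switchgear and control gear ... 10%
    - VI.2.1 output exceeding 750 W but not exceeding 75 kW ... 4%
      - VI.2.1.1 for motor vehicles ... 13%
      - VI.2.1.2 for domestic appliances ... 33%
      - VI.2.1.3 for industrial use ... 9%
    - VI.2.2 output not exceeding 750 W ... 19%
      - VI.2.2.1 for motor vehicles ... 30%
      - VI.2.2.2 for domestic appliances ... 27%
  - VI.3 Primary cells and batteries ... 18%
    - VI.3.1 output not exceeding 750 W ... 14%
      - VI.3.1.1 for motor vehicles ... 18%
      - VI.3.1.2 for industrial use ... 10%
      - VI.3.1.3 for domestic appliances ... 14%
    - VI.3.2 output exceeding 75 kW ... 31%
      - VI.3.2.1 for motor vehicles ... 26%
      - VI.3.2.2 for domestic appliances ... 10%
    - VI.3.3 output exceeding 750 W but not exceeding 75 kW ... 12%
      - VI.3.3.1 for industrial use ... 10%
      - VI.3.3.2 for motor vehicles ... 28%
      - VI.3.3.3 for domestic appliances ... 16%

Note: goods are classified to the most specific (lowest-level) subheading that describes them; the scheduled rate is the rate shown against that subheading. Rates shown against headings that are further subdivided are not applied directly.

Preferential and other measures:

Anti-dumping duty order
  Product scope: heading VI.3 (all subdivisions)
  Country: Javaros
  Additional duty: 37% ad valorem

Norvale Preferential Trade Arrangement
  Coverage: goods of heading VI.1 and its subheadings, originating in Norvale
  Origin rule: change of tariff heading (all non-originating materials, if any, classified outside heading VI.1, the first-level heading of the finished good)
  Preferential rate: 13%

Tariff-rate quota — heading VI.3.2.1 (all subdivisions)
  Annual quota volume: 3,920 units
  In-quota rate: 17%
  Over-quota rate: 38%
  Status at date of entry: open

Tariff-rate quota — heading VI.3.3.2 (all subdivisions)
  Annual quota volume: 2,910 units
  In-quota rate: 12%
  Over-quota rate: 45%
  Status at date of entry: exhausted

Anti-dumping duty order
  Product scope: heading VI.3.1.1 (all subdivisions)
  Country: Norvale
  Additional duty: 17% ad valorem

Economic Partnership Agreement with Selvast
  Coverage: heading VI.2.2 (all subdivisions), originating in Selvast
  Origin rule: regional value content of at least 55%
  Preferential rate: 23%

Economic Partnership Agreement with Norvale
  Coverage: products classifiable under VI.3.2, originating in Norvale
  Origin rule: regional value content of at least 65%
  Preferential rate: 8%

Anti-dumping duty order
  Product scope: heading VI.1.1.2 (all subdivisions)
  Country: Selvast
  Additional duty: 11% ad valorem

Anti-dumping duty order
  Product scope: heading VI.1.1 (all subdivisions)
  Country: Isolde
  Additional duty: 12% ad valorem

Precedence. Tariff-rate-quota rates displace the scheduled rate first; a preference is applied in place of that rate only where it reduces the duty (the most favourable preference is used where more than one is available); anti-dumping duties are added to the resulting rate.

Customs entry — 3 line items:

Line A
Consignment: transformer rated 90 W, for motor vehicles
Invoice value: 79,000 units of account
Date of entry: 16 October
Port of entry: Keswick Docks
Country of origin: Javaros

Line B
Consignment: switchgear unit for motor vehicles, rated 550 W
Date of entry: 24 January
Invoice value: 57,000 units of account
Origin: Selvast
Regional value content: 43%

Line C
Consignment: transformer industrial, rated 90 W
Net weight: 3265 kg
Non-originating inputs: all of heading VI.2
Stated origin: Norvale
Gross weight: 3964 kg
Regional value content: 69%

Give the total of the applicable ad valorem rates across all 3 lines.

74%

Line A: transformer → VI.1; rated 90 W → VI.1.1; for motor vehicles → VI.1.1.2. Scheduled 34%. No special measure applies. → 34%.
Line B: switchgear unit → VI.2; rated 550 W → VI.2.2; for motor vehicles → VI.2.2.1. Scheduled 30%. Selvast agreement on VI.2.2: RVC < 55%. → 30%.
Line C: transformer → VI.1; rated 90 W → VI.1.1; industrial → VI.1.1.3. Scheduled 10%. Norvale agreement on VI.1: CTH met → 13% available; Norvale agreement on VI.3.2: VI.1.1.3 not covered; preference 13% not lower than 10% → no reduction. → 10%.
Sum: 34% + 30% + 10% = 74%.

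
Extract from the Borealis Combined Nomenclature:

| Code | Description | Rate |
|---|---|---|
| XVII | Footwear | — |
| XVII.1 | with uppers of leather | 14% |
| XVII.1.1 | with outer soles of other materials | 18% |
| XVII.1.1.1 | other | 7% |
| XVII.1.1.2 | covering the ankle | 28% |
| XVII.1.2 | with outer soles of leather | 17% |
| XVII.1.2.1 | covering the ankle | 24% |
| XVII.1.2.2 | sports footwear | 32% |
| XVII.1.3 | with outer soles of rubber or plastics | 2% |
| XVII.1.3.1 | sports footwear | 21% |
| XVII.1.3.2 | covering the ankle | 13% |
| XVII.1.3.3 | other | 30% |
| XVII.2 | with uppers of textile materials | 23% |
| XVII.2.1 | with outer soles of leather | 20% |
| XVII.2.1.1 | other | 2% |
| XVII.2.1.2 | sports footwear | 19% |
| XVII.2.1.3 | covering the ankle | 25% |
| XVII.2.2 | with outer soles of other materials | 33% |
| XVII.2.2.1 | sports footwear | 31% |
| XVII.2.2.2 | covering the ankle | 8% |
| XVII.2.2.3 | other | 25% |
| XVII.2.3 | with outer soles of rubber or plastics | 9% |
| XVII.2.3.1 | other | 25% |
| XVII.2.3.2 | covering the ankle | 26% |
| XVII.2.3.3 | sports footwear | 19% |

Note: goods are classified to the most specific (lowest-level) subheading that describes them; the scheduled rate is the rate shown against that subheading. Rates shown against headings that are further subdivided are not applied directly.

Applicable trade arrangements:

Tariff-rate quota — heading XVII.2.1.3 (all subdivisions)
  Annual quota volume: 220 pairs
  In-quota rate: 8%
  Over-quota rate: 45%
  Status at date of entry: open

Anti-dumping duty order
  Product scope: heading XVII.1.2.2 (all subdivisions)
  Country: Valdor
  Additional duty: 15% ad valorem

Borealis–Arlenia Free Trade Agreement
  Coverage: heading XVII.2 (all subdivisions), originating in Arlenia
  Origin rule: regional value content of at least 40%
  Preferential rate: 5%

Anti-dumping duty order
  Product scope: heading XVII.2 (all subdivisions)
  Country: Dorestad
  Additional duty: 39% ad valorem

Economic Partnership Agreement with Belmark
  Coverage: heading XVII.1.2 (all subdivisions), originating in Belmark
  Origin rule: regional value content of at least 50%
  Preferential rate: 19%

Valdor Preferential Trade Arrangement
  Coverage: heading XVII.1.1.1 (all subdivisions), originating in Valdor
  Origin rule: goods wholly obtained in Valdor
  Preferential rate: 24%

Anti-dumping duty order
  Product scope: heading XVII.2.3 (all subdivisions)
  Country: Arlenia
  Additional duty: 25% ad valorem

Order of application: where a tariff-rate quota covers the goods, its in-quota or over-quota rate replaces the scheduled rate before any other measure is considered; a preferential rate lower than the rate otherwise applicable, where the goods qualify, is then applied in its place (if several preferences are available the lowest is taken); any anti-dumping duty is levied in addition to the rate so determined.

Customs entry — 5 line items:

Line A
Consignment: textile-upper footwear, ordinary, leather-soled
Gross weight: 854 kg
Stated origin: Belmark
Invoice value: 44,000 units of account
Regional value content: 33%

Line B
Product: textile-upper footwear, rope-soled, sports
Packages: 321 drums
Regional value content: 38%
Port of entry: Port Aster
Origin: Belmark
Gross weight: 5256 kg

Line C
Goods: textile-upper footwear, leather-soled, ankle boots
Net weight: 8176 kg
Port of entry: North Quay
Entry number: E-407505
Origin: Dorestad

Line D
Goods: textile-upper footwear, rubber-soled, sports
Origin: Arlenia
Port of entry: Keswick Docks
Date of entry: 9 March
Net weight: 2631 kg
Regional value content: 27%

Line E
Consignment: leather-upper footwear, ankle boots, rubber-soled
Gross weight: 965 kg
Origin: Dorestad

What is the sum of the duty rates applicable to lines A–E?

Line A: textile-upper → XVII.2; leather-soled → XVII.2.1; ordinary → XVII.2.1.1. Scheduled 2%. Belmark agreement on XVII.1.2: XVII.2.1.1 not covered. → 2%.
Line B: textile-upper → XVII.2; rope-soled → XVII.2.2; sports → XVII.2.2.1. Scheduled 31%. Belmark agreement on XVII.1.2: XVII.2.2.1 not covered. → 31%.
Line C: textile-upper → XVII.2; leather-soled → XVII.2.1; ankle boots → XVII.2.1.3. Scheduled 25%. quota on XVII.2.1.3 open → in-quota 8%; anti-dumping (Dorestad, XVII.2): +39%; total 8% + 39% = 47%. → 47%.
Line D: textile-upper → XVII.2; rubber-soled → XVII.2.3; sports → XVII.2.3.3. Scheduled 19%. Arlenia agreement on XVII.2: RVC < 40%; anti-dumping (Arlenia, XVII.2.3): +25%; total 19% + 25% = 44%. → 44%.
Line E: leather-upper → XVII.1; rubber-soled → XVII.1.3; ankle boots → XVII.1.3.2. Scheduled 13%. No special measure applies. → 13%.
Sum: 2% + 31% + 47% + 44% + 13% = 137%.

137%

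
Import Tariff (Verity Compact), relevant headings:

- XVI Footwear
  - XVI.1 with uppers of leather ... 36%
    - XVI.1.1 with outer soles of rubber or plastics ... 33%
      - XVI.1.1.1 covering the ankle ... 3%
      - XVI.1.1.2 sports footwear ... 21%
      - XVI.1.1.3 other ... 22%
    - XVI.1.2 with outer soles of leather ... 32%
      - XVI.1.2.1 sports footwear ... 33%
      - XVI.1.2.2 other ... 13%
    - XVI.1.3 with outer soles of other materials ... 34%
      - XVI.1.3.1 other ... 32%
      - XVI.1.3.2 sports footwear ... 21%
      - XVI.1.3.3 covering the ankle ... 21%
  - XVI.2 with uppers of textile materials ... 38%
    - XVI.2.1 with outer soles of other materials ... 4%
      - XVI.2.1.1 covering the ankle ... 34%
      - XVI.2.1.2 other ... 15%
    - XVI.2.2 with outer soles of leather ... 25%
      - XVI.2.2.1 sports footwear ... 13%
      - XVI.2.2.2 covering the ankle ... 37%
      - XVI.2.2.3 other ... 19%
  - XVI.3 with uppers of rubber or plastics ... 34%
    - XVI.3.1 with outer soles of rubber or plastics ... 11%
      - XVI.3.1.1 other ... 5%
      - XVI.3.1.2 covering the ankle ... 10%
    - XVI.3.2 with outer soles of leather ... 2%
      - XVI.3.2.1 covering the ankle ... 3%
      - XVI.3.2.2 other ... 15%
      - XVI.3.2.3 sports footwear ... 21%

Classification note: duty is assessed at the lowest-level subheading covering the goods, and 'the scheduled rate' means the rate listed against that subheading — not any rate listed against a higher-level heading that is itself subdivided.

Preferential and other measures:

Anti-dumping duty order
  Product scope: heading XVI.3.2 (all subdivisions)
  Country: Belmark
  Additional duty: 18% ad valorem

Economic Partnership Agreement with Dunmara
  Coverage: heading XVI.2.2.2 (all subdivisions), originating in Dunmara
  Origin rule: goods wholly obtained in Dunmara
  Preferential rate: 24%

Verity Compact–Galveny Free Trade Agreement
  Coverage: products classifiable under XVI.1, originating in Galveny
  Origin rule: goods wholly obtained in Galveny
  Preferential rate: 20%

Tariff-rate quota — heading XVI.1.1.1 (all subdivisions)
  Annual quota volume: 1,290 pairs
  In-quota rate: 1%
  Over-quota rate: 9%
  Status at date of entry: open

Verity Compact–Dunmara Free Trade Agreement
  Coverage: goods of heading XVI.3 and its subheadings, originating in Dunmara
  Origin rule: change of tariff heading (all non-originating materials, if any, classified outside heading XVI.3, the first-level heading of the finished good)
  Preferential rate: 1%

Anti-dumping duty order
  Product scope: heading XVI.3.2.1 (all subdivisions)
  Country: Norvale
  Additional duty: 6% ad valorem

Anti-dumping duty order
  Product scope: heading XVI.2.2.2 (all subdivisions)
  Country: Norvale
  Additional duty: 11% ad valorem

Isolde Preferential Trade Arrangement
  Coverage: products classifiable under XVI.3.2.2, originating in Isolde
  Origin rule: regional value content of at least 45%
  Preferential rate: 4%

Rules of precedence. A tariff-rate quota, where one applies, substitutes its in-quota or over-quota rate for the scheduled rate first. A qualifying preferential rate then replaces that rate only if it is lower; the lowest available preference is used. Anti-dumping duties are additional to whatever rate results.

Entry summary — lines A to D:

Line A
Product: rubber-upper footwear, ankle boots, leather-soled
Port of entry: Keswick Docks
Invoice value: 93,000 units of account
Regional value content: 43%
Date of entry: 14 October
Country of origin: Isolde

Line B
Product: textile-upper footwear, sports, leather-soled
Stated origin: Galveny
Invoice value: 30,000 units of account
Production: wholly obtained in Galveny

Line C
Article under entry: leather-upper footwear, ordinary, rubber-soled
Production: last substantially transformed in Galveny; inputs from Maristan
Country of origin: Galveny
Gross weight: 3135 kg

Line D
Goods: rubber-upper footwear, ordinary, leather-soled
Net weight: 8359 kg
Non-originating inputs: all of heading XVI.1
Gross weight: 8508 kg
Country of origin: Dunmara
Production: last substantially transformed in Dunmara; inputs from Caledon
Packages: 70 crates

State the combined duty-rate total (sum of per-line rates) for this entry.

39%

Line A: rubber-upper → XVI.3; leather-soled → XVI.3.2; ankle boots → XVI.3.2.1. Scheduled 3%. Isolde agreement on XVI.3.2.2: XVI.3.2.1 not covered. → 3%.
Line B: textile-upper → XVI.2; leather-soled → XVI.2.2; sports → XVI.2.2.1. Scheduled 13%. Galveny agreement on XVI.1: XVI.2.2.1 not covered. → 13%.
Line C: leather-upper → XVI.1; rubber-soled → XVI.1.1; ordinary → XVI.1.1.3. Scheduled 22%. Galveny agreement on XVI.1: not wholly obtained. → 22%.
Line D: rubber-upper → XVI.3; leather-soled → XVI.3.2; ordinary → XVI.3.2.2. Scheduled 15%. Dunmara agreement on XVI.2.2.2: XVI.3.2.2 not covered; Dunmara agreement on XVI.3: CTH met → 1% available; preferential 1%. → 1%.
Sum: 3% + 13% + 22% + 1% = 39%.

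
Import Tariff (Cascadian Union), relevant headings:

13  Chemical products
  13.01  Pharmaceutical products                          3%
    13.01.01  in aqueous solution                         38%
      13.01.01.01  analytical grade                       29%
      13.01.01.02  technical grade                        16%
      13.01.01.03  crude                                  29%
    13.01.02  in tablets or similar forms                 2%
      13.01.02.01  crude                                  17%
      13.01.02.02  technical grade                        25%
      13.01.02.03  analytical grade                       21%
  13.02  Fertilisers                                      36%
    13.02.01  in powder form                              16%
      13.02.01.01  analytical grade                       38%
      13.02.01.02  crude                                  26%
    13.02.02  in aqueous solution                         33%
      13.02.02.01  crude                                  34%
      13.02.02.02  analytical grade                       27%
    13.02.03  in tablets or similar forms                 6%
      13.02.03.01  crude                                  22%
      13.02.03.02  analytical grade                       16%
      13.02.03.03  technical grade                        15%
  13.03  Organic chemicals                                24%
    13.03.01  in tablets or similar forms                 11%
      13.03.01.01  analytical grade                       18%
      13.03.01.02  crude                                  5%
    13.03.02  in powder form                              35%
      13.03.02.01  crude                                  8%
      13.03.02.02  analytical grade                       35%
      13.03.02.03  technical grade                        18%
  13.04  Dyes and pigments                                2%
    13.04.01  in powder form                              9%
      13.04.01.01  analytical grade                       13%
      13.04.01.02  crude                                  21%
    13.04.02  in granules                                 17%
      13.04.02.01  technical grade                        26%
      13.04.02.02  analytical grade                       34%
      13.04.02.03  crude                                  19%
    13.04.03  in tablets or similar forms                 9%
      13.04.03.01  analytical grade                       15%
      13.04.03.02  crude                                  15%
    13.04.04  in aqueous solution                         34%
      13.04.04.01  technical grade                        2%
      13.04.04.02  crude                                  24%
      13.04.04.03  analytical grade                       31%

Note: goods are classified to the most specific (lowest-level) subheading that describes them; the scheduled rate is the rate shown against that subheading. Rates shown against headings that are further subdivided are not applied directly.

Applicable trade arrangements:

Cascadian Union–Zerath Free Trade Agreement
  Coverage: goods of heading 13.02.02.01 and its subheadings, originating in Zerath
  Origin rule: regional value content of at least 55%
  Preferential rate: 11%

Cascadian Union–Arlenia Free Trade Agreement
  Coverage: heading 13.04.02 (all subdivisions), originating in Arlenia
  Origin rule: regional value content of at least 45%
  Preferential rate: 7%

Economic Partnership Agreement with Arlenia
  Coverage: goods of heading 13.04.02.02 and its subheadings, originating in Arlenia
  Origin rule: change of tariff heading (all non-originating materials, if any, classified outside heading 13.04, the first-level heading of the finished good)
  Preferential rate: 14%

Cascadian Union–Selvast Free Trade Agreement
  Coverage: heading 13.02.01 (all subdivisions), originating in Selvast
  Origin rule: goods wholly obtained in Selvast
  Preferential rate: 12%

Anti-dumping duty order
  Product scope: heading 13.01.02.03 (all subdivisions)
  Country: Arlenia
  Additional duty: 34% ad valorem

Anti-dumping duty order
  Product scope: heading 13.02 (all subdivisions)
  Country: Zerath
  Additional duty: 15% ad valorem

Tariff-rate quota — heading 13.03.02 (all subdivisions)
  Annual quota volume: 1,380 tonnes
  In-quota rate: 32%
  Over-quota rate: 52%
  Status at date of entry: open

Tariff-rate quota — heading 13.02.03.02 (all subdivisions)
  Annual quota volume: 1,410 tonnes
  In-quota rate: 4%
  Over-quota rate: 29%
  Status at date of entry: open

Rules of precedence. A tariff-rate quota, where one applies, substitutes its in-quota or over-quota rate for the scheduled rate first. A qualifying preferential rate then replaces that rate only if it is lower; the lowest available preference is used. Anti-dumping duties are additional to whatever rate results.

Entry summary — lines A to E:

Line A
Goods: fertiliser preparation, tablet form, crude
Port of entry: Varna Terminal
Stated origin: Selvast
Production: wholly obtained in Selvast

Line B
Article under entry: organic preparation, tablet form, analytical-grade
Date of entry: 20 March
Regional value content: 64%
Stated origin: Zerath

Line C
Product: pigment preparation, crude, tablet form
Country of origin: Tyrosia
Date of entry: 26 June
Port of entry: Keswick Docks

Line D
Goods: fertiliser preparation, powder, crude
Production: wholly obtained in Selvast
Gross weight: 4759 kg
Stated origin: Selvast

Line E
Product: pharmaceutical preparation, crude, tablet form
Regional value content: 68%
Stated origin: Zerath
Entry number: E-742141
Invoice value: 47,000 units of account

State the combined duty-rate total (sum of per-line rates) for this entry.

84%

Line A: fertiliser → 13.02; tablet form → 13.02.03; crude → 13.02.03.01. Scheduled 22%. Selvast agreement on 13.02.01: 13.02.03.01 not covered. → 22%.
Line B: organic → 13.03; tablet form → 13.03.01; analytical-grade → 13.03.01.01. Scheduled 18%. Zerath agreement on 13.02.02.01: 13.03.01.01 not covered. → 18%.
Line C: pigment → 13.04; tablet form → 13.04.03; crude → 13.04.03.02. Scheduled 15%. No special measure applies. → 15%.
Line D: fertiliser → 13.02; powder → 13.02.01; crude → 13.02.01.02. Scheduled 26%. Selvast agreement on 13.02.01: wholly obtained → 12% available; preferential 12%. → 12%.
Line E: pharmaceutical → 13.01; tablet form → 13.01.02; crude → 13.01.02.01. Scheduled 17%. Zerath agreement on 13.02.02.01: 13.01.02.01 not covered. → 17%.
Sum: 22% + 18% + 15% + 12% + 17% = 84%.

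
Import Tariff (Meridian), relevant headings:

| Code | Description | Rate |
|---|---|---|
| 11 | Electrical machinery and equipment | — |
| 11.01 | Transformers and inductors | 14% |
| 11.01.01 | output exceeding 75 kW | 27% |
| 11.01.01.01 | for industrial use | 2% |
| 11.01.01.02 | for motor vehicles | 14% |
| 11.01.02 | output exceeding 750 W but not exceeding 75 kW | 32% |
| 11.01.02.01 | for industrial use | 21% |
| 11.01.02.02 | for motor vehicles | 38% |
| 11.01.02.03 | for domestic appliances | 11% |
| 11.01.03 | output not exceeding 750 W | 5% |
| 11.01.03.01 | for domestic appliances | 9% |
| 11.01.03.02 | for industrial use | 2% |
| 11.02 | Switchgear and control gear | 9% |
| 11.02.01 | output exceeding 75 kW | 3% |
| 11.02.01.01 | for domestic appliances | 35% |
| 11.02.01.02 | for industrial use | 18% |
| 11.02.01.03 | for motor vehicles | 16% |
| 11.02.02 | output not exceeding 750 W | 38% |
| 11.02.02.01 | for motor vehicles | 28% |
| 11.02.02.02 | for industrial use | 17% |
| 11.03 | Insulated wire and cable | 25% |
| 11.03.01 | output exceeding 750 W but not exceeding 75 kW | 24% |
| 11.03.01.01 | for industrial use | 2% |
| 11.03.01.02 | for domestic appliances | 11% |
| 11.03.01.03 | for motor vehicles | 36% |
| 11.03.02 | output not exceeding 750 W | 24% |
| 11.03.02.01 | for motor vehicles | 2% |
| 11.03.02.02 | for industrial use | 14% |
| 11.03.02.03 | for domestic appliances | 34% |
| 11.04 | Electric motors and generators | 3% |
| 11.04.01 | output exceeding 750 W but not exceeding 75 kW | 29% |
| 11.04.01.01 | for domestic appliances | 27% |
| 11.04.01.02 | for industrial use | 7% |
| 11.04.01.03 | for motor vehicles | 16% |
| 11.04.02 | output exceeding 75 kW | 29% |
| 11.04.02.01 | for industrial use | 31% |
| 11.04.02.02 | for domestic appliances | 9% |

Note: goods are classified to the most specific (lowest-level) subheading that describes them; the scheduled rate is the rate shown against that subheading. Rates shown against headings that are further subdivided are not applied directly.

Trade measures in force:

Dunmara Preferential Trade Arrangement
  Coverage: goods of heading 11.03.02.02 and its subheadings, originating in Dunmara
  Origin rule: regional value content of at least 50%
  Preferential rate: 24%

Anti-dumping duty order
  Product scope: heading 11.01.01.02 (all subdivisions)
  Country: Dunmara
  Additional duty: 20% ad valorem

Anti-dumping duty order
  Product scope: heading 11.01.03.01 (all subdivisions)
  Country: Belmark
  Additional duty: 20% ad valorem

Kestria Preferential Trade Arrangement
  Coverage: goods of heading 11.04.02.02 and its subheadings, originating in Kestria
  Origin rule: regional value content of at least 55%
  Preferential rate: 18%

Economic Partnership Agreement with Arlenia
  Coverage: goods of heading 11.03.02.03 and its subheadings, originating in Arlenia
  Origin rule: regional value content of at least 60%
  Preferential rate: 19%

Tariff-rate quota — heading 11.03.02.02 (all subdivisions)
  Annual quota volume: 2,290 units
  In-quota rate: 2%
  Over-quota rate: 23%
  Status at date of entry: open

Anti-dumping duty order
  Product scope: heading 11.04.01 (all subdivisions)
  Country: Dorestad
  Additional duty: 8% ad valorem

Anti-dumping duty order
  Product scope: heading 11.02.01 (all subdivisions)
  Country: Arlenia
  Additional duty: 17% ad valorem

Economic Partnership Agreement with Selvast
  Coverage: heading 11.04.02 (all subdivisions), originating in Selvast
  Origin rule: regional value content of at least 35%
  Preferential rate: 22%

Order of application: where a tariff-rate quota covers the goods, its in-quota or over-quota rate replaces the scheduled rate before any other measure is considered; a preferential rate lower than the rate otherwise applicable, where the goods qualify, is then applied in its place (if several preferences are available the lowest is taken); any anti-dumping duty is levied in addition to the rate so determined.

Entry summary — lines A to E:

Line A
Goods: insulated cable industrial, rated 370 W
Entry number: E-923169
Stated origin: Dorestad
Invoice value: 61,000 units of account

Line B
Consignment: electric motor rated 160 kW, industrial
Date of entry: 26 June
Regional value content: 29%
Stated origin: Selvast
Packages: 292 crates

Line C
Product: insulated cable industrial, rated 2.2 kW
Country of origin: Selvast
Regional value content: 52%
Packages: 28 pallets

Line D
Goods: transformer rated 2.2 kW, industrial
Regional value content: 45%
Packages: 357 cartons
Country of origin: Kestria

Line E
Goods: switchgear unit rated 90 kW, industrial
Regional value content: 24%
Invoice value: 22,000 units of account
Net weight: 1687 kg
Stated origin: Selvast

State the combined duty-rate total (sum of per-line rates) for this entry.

74%

Line A: insulated cable → 11.03; rated 370 W → 11.03.02; industrial → 11.03.02.02. Scheduled 14%. quota on 11.03.02.02 open → in-quota 2%. → 2%.
Line B: electric motor → 11.04; rated 160 kW → 11.04.02; industrial → 11.04.02.01. Scheduled 31%. Selvast agreement on 11.04.02: RVC < 35%. → 31%.
Line C: insulated cable → 11.03; rated 2.2 kW → 11.03.01; industrial → 11.03.01.01. Scheduled 2%. Selvast agreement on 11.04.02: 11.03.01.01 not covered. → 2%.
Line D: transformer → 11.01; rated 2.2 kW → 11.01.02; industrial → 11.01.02.01. Scheduled 21%. Kestria agreement on 11.04.02.02: 11.01.02.01 not covered. → 21%.
Line E: switchgear unit → 11.02; rated 90 kW → 11.02.01; industrial → 11.02.01.02. Scheduled 18%. Selvast agreement on 11.04.02: 11.02.01.02 not covered. → 18%.
Sum: 2% + 31% + 2% + 21% + 18% = 74%.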